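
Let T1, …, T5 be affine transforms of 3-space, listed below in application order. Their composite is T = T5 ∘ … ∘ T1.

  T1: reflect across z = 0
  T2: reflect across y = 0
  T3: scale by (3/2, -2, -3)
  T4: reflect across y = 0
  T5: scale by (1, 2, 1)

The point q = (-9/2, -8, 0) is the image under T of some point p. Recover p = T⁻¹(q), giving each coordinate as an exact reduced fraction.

T1 = [1 0 0 0; 0 1 0 0; 0 0 -1 0; 0 0 0 1]
T2·T1 = [1 0 0 0; 0 -1 0 0; 0 0 -1 0; 0 0 0 1]
T3·…·T1 = [3/2 0 0 0; 0 2 0 0; 0 0 3 0; 0 0 0 1]
T4·…·T1 = [3/2 0 0 0; 0 -2 0 0; 0 0 3 0; 0 0 0 1]
T5·…·T1 = [3/2 0 0 0; 0 -4 0 0; 0 0 3 0; 0 0 0 1]
det M = -18; M⁻¹ = [2/3 0 0 0; 0 -1/4 0 0; 0 0 1/3 0; 0 0 0 1]
M⁻¹ · (-9/2, -8, 0)ᵀ = (-3, 2, 0)ᵀ

p = (-3, 2, 0)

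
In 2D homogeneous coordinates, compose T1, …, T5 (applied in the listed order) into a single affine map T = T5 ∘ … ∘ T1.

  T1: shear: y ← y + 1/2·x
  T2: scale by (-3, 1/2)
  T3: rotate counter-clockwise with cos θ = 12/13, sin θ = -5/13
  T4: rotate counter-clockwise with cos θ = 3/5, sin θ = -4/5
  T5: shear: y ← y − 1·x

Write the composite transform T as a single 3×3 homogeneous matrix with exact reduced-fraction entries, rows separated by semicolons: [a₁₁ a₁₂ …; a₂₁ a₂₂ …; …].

T1 = [1 0 0; 1/2 1 0; 0 0 1]
T2·T1 = [-3 0 0; 1/4 1/2 0; 0 0 1]
T3·…·T1 = [-139/52 5/26 0; 18/13 6/13 0; 0 0 1]
T4·…·T1 = [-129/260 63/130 0; 193/65 8/65 0; 0 0 1]
T5·…·T1 = [-129/260 63/130 0; 901/260 -47/130 0; 0 0 1]

T = [-129/260 63/130 0; 901/260 -47/130 0; 0 0 1]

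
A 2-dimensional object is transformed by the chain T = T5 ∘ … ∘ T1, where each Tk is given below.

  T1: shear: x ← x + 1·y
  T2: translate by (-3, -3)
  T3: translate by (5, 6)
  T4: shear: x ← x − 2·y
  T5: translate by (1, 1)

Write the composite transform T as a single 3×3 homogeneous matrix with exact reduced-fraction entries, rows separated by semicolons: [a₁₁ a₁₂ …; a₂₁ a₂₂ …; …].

T = [1 -1 -3; 0 1 4; 0 0 1]

T1 = [1 1 0; 0 1 0; 0 0 1]
T2·T1 = [1 1 -3; 0 1 -3; 0 0 1]
T3·…·T1 = [1 1 2; 0 1 3; 0 0 1]
T4·…·T1 = [1 -1 -4; 0 1 3; 0 0 1]
T5·…·T1 = [1 -1 -3; 0 1 4; 0 0 1]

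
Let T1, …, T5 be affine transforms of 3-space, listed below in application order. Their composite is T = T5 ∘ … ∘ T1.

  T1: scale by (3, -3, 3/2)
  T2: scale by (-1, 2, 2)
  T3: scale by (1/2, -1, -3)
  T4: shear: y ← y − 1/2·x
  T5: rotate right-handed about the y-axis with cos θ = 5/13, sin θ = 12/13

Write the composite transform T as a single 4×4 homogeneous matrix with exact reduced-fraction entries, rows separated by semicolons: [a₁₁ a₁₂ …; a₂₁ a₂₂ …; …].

T = [-15/26 0 -108/13 0; 3/4 6 0 0; 18/13 0 -45/13 0; 0 0 0 1]

T1 = [3 0 0 0; 0 -3 0 0; 0 0 3/2 0; 0 0 0 1]
T2·T1 = [-3 0 0 0; 0 -6 0 0; 0 0 3 0; 0 0 0 1]
T3·…·T1 = [-3/2 0 0 0; 0 6 0 0; 0 0 -9 0; 0 0 0 1]
T4·…·T1 = [-3/2 0 0 0; 3/4 6 0 0; 0 0 -9 0; 0 0 0 1]
T5·…·T1 = [-15/26 0 -108/13 0; 3/4 6 0 0; 18/13 0 -45/13 0; 0 0 0 1]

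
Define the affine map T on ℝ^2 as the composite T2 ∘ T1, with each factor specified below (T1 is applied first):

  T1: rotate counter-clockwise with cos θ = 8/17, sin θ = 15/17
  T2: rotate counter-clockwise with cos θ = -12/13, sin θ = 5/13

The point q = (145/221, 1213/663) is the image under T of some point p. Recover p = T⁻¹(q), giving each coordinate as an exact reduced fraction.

T1 = [8/17 -15/17 0; 15/17 8/17 0; 0 0 1]
T2·T1 = [-171/221 140/221 0; -140/221 -171/221 0; 0 0 1]
det M = 1; M⁻¹ = [-171/221 -140/221 0; 140/221 -171/221 0; 0 0 1]
M⁻¹ · (145/221, 1213/663)ᵀ = (-5/3, -1)ᵀ

p = (-5/3, -1)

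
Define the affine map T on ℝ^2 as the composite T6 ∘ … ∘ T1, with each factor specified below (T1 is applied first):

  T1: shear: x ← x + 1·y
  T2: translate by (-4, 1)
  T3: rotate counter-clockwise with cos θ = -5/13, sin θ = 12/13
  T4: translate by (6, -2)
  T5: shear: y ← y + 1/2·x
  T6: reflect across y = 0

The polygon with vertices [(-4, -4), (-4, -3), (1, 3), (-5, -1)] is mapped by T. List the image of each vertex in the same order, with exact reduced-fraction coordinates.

T1 shear: x ← x + 1·y: (-4, -4) → (-8, -4); (-4, -3) → (-7, -3); (1, 3) → (4, 3); (-5, -1) → (-6, -1)
T2 translate by (-4, 1): (-8, -4) → (-12, -3); (-7, -3) → (-11, -2); (4, 3) → (0, 4); (-6, -1) → (-10, 0)
T3 rotate counter-clockwise with cos θ = -5/13, sin θ = 12/13: (-12, -3) → (96/13, -129/13); (-11, -2) → (79/13, -122/13); (0, 4) → (-48/13, -20/13); (-10, 0) → (50/13, -120/13)
T4 translate by (6, -2): (96/13, -129/13) → (174/13, -155/13); (79/13, -122/13) → (157/13, -148/13); (-48/13, -20/13) → (30/13, -46/13); (50/13, -120/13) → (128/13, -146/13)
T5 shear: y ← y + 1/2·x: (174/13, -155/13) → (174/13, -68/13); (157/13, -148/13) → (157/13, -139/26); (30/13, -46/13) → (30/13, -31/13); (128/13, -146/13) → (128/13, -82/13)
T6 reflect across y = 0: (174/13, -68/13) → (174/13, 68/13); (157/13, -139/26) → (157/13, 139/26); (30/13, -31/13) → (30/13, 31/13); (128/13, -82/13) → (128/13, 82/13)

image vertices: (174/13, 68/13), (157/13, 139/26), (30/13, 31/13), (128/13, 82/13)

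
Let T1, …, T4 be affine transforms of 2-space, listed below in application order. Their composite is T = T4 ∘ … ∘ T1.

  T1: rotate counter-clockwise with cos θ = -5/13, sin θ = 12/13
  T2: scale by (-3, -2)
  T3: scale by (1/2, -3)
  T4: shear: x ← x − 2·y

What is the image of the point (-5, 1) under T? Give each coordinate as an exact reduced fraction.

T(p) = (117/2, -30)

T1 rotate counter-clockwise with cos θ = -5/13, sin θ = 12/13: (-5, 1) → (1, -5)
T2 scale by (-3, -2): (1, -5) → (-3, 10)
T3 scale by (1/2, -3): (-3, 10) → (-3/2, -30)
T4 shear: x ← x − 2·y: (-3/2, -30) → (117/2, -30)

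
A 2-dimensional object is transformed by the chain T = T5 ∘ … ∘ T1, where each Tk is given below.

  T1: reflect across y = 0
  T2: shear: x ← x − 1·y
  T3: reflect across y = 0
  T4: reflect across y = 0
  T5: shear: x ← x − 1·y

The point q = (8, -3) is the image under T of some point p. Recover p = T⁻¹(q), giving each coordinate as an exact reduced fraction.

T1 = [1 0 0; 0 -1 0; 0 0 1]
T2·T1 = [1 1 0; 0 -1 0; 0 0 1]
T3·…·T1 = [1 1 0; 0 1 0; 0 0 1]
T4·…·T1 = [1 1 0; 0 -1 0; 0 0 1]
T5·…·T1 = [1 2 0; 0 -1 0; 0 0 1]
det M = -1; M⁻¹ = [1 2 0; 0 -1 0; 0 0 1]
M⁻¹ · (8, -3)ᵀ = (2, 3)ᵀ

p = (2, 3)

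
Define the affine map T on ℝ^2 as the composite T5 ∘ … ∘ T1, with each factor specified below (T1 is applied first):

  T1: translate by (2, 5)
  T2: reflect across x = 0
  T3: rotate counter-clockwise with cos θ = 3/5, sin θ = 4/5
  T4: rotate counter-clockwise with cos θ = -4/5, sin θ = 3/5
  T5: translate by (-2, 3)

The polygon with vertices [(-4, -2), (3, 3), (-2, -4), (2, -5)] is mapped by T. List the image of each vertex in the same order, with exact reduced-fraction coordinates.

image vertices: (-77/25, -11/25), (126/25, -82/25), (-43/25, 51/25), (46/25, 103/25)

T1 translate by (2, 5): (-4, -2) → (-2, 3); (3, 3) → (5, 8); (-2, -4) → (0, 1); (2, -5) → (4, 0)
T2 reflect across x = 0: (-2, 3) → (2, 3); (5, 8) → (-5, 8); (0, 1) → (0, 1); (4, 0) → (-4, 0)
T3 rotate counter-clockwise with cos θ = 3/5, sin θ = 4/5: (2, 3) → (-6/5, 17/5); (-5, 8) → (-47/5, 4/5); (0, 1) → (-4/5, 3/5); (-4, 0) → (-12/5, -16/5)
T4 rotate counter-clockwise with cos θ = -4/5, sin θ = 3/5: (-6/5, 17/5) → (-27/25, -86/25); (-47/5, 4/5) → (176/25, -157/25); (-4/5, 3/5) → (7/25, -24/25); (-12/5, -16/5) → (96/25, 28/25)
T5 translate by (-2, 3): (-27/25, -86/25) → (-77/25, -11/25); (176/25, -157/25) → (126/25, -82/25); (7/25, -24/25) → (-43/25, 51/25); (96/25, 28/25) → (46/25, 103/25)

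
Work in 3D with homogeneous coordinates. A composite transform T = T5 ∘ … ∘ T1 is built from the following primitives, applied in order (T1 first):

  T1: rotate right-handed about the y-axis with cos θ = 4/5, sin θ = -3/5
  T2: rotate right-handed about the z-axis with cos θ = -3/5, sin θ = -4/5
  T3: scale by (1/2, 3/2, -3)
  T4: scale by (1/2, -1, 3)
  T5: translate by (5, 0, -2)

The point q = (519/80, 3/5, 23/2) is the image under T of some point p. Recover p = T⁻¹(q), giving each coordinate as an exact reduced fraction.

p = (-7/2, 5, 3/4)

T1 = [4/5 0 -3/5 0; 0 1 0 0; 3/5 0 4/5 0; 0 0 0 1]
T2·T1 = [-12/25 4/5 9/25 0; -16/25 -3/5 12/25 0; 3/5 0 4/5 0; 0 0 0 1]
T3·…·T1 = [-6/25 2/5 9/50 0; -24/25 -9/10 18/25 0; -9/5 0 -12/5 0; 0 0 0 1]
T4·…·T1 = [-3/25 1/5 9/100 0; 24/25 9/10 -18/25 0; -27/5 0 -36/5 0; 0 0 0 1]
T5·…·T1 = [-3/25 1/5 9/100 5; 24/25 9/10 -18/25 0; -27/5 0 -36/5 -2; 0 0 0 1]
det M = 27/8; M⁻¹ = [-48/25 32/75 -1/15 142/15; 16/5 2/5 0 -16; 36/25 -8/25 -4/45 -332/45; 0 0 0 1]
M⁻¹ · (519/80, 3/5, 23/2)ᵀ = (-7/2, 5, 3/4)ᵀ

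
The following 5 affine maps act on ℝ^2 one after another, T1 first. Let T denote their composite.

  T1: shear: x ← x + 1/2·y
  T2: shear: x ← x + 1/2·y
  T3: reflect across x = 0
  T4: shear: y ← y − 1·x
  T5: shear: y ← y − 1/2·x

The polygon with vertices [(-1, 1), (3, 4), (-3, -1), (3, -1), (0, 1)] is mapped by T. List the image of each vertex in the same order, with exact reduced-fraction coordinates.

image vertices: (0, 1), (-7, 29/2), (4, -7), (-2, 2), (-1, 5/2)

T1 shear: x ← x + 1/2·y: (-1, 1) → (-1/2, 1); (3, 4) → (5, 4); (-3, -1) → (-7/2, -1); (3, -1) → (5/2, -1); (0, 1) → (1/2, 1)
T2 shear: x ← x + 1/2·y: (-1/2, 1) → (0, 1); (5, 4) → (7, 4); (-7/2, -1) → (-4, -1); (5/2, -1) → (2, -1); (1/2, 1) → (1, 1)
T3 reflect across x = 0: (0, 1) → (0, 1); (7, 4) → (-7, 4); (-4, -1) → (4, -1); (2, -1) → (-2, -1); (1, 1) → (-1, 1)
T4 shear: y ← y − 1·x: (0, 1) → (0, 1); (-7, 4) → (-7, 11); (4, -1) → (4, -5); (-2, -1) → (-2, 1); (-1, 1) → (-1, 2)
T5 shear: y ← y − 1/2·x: (0, 1) → (0, 1); (-7, 11) → (-7, 29/2); (4, -5) → (4, -7); (-2, 1) → (-2, 2); (-1, 2) → (-1, 5/2)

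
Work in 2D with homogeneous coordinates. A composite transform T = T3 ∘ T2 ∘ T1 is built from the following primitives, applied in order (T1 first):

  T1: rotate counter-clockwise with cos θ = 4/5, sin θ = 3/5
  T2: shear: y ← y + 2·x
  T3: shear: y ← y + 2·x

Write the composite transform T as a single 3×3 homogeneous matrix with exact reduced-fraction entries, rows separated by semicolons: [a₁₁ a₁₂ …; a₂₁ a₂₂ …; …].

T = [4/5 -3/5 0; 19/5 -8/5 0; 0 0 1]

T1 = [4/5 -3/5 0; 3/5 4/5 0; 0 0 1]
T2·T1 = [4/5 -3/5 0; 11/5 -2/5 0; 0 0 1]
T3·…·T1 = [4/5 -3/5 0; 19/5 -8/5 0; 0 0 1]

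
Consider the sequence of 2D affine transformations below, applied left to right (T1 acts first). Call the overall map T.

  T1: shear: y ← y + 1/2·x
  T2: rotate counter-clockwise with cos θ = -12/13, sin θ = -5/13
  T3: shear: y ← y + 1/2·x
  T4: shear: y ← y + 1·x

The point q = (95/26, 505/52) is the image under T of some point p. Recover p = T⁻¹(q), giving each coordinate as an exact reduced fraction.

p = (-5, 0)

T1 = [1 0 0; 1/2 1 0; 0 0 1]
T2·T1 = [-19/26 5/13 0; -11/13 -12/13 0; 0 0 1]
T3·…·T1 = [-19/26 5/13 0; -63/52 -19/26 0; 0 0 1]
T4·…·T1 = [-19/26 5/13 0; -101/52 -9/26 0; 0 0 1]
det M = 1; M⁻¹ = [-9/26 -5/13 0; 101/52 -19/26 0; 0 0 1]
M⁻¹ · (95/26, 505/52)ᵀ = (-5, 0)ᵀ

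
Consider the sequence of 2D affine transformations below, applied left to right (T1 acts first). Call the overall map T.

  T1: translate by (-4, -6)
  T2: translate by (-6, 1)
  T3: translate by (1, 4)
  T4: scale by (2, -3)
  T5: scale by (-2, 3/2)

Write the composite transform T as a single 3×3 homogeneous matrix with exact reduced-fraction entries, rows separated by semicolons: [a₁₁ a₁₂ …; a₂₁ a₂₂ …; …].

T1 = [1 0 -4; 0 1 -6; 0 0 1]
T2·T1 = [1 0 -10; 0 1 -5; 0 0 1]
T3·…·T1 = [1 0 -9; 0 1 -1; 0 0 1]
T4·…·T1 = [2 0 -18; 0 -3 3; 0 0 1]
T5·…·T1 = [-4 0 36; 0 -9/2 9/2; 0 0 1]

T = [-4 0 36; 0 -9/2 9/2; 0 0 1]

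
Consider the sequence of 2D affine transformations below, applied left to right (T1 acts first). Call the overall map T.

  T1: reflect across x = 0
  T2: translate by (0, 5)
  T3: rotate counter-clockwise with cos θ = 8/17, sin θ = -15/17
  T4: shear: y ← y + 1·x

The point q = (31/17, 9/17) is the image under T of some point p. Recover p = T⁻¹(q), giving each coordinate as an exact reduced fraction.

T1 = [-1 0 0; 0 1 0; 0 0 1]
T2·T1 = [-1 0 0; 0 1 5; 0 0 1]
T3·…·T1 = [-8/17 15/17 75/17; 15/17 8/17 40/17; 0 0 1]
T4·…·T1 = [-8/17 15/17 75/17; 7/17 23/17 115/17; 0 0 1]
det M = -1; M⁻¹ = [-23/17 15/17 0; 7/17 8/17 -5; 0 0 1]
M⁻¹ · (31/17, 9/17)ᵀ = (-2, -4)ᵀ

p = (-2, -4)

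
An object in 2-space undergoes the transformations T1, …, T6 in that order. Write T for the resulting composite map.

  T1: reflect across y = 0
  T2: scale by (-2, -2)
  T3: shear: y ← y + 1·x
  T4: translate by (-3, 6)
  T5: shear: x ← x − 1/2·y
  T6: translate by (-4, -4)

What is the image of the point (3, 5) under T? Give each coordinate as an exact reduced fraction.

T1 reflect across y = 0: (3, 5) → (3, -5)
T2 scale by (-2, -2): (3, -5) → (-6, 10)
T3 shear: y ← y + 1·x: (-6, 10) → (-6, 4)
T4 translate by (-3, 6): (-6, 4) → (-9, 10)
T5 shear: x ← x − 1/2·y: (-9, 10) → (-14, 10)
T6 translate by (-4, -4): (-14, 10) → (-18, 6)

T(p) = (-18, 6)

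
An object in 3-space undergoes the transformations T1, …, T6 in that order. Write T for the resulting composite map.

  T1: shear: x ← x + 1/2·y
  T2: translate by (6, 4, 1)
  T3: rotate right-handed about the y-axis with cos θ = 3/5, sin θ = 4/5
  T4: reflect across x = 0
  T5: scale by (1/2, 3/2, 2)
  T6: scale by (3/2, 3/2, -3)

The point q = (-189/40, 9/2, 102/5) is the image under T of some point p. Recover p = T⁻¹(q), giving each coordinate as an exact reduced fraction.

T1 = [1 1/2 0 0; 0 1 0 0; 0 0 1 0; 0 0 0 1]
T2·T1 = [1 1/2 0 6; 0 1 0 4; 0 0 1 1; 0 0 0 1]
T3·…·T1 = [3/5 3/10 4/5 22/5; 0 1 0 4; -4/5 -2/5 3/5 -21/5; 0 0 0 1]
T4·…·T1 = [-3/5 -3/10 -4/5 -22/5; 0 1 0 4; -4/5 -2/5 3/5 -21/5; 0 0 0 1]
T5·…·T1 = [-3/10 -3/20 -2/5 -11/5; 0 3/2 0 6; -8/5 -4/5 6/5 -42/5; 0 0 0 1]
T6·…·T1 = [-9/20 -9/40 -3/5 -33/10; 0 9/4 0 9; 24/5 12/5 -18/5 126/5; 0 0 0 1]
det M = 81/8; M⁻¹ = [-4/5 -2/9 2/15 -4; 0 4/9 0 -4; -16/15 0 -1/10 -1; 0 0 0 1]
M⁻¹ · (-189/40, 9/2, 102/5)ᵀ = (3/2, -2, 2)ᵀ

p = (3/2, -2, 2)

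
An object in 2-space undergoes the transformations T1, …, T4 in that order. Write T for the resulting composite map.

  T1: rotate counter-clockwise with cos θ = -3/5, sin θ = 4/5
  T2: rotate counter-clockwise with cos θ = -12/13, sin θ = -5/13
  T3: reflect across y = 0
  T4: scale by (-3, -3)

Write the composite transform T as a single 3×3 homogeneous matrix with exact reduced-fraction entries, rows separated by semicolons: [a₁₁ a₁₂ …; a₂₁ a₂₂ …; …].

T1 = [-3/5 -4/5 0; 4/5 -3/5 0; 0 0 1]
T2·T1 = [56/65 33/65 0; -33/65 56/65 0; 0 0 1]
T3·…·T1 = [56/65 33/65 0; 33/65 -56/65 0; 0 0 1]
T4·…·T1 = [-168/65 -99/65 0; -99/65 168/65 0; 0 0 1]

T = [-168/65 -99/65 0; -99/65 168/65 0; 0 0 1]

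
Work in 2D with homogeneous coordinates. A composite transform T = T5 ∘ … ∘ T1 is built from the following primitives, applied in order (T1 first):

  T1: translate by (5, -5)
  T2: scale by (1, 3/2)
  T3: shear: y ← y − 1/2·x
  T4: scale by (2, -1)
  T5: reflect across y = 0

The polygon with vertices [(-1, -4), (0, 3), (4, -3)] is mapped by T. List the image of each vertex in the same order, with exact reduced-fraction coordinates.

T1 translate by (5, -5): (-1, -4) → (4, -9); (0, 3) → (5, -2); (4, -3) → (9, -8)
T2 scale by (1, 3/2): (4, -9) → (4, -27/2); (5, -2) → (5, -3); (9, -8) → (9, -12)
T3 shear: y ← y − 1/2·x: (4, -27/2) → (4, -31/2); (5, -3) → (5, -11/2); (9, -12) → (9, -33/2)
T4 scale by (2, -1): (4, -31/2) → (8, 31/2); (5, -11/2) → (10, 11/2); (9, -33/2) → (18, 33/2)
T5 reflect across y = 0: (8, 31/2) → (8, -31/2); (10, 11/2) → (10, -11/2); (18, 33/2) → (18, -33/2)

image vertices: (8, -31/2), (10, -11/2), (18, -33/2)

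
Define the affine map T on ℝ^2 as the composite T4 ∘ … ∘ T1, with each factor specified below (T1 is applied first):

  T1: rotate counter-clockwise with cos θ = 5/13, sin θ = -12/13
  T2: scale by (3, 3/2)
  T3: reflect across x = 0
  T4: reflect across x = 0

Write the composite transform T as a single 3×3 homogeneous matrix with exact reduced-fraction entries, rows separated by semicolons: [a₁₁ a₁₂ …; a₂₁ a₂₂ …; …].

T1 = [5/13 12/13 0; -12/13 5/13 0; 0 0 1]
T2·T1 = [15/13 36/13 0; -18/13 15/26 0; 0 0 1]
T3·…·T1 = [-15/13 -36/13 0; -18/13 15/26 0; 0 0 1]
T4·…·T1 = [15/13 36/13 0; -18/13 15/26 0; 0 0 1]

T = [15/13 36/13 0; -18/13 15/26 0; 0 0 1]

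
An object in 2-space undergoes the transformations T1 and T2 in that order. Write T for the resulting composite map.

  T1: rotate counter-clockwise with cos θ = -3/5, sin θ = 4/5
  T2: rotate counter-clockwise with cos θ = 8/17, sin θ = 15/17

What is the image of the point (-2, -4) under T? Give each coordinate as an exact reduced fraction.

T1 rotate counter-clockwise with cos θ = -3/5, sin θ = 4/5: (-2, -4) → (22/5, 4/5)
T2 rotate counter-clockwise with cos θ = 8/17, sin θ = 15/17: (22/5, 4/5) → (116/85, 362/85)

T(p) = (116/85, 362/85)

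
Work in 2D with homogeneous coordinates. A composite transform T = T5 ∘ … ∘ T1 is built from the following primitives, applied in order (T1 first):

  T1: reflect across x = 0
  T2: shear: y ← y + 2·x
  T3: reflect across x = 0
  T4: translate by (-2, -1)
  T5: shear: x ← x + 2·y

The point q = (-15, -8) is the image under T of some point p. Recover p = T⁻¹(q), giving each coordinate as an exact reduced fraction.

T1 = [-1 0 0; 0 1 0; 0 0 1]
T2·T1 = [-1 0 0; -2 1 0; 0 0 1]
T3·…·T1 = [1 0 0; -2 1 0; 0 0 1]
T4·…·T1 = [1 0 -2; -2 1 -1; 0 0 1]
T5·…·T1 = [-3 2 -4; -2 1 -1; 0 0 1]
det M = 1; M⁻¹ = [1 -2 2; 2 -3 5; 0 0 1]
M⁻¹ · (-15, -8)ᵀ = (3, -1)ᵀ

p = (3, -1)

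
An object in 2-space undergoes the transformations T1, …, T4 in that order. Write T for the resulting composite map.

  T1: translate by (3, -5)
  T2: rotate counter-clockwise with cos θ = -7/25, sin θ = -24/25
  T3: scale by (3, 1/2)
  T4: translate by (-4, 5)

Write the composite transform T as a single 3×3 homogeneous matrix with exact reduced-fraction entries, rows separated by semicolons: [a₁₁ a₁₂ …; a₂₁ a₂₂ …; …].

T1 = [1 0 3; 0 1 -5; 0 0 1]
T2·T1 = [-7/25 24/25 -141/25; -24/25 -7/25 -37/25; 0 0 1]
T3·…·T1 = [-21/25 72/25 -423/25; -12/25 -7/50 -37/50; 0 0 1]
T4·…·T1 = [-21/25 72/25 -523/25; -12/25 -7/50 213/50; 0 0 1]

T = [-21/25 72/25 -523/25; -12/25 -7/50 213/50; 0 0 1]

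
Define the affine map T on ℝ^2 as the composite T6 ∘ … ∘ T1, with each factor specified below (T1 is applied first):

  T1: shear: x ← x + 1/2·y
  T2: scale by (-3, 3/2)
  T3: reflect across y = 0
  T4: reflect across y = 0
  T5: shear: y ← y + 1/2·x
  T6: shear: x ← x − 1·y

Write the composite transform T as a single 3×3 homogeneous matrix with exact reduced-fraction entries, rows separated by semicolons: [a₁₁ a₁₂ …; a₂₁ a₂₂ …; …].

T1 = [1 1/2 0; 0 1 0; 0 0 1]
T2·T1 = [-3 -3/2 0; 0 3/2 0; 0 0 1]
T3·…·T1 = [-3 -3/2 0; 0 -3/2 0; 0 0 1]
T4·…·T1 = [-3 -3/2 0; 0 3/2 0; 0 0 1]
T5·…·T1 = [-3 -3/2 0; -3/2 3/4 0; 0 0 1]
T6·…·T1 = [-3/2 -9/4 0; -3/2 3/4 0; 0 0 1]

T = [-3/2 -9/4 0; -3/2 3/4 0; 0 0 1]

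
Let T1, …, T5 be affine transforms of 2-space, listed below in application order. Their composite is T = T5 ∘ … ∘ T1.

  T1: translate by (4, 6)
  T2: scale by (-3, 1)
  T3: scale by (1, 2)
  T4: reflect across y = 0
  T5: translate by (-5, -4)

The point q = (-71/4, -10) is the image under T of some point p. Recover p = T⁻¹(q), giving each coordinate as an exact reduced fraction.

T1 = [1 0 4; 0 1 6; 0 0 1]
T2·T1 = [-3 0 -12; 0 1 6; 0 0 1]
T3·…·T1 = [-3 0 -12; 0 2 12; 0 0 1]
T4·…·T1 = [-3 0 -12; 0 -2 -12; 0 0 1]
T5·…·T1 = [-3 0 -17; 0 -2 -16; 0 0 1]
det M = 6; M⁻¹ = [-1/3 0 -17/3; 0 -1/2 -8; 0 0 1]
M⁻¹ · (-71/4, -10)ᵀ = (1/4, -3)ᵀ

p = (1/4, -3)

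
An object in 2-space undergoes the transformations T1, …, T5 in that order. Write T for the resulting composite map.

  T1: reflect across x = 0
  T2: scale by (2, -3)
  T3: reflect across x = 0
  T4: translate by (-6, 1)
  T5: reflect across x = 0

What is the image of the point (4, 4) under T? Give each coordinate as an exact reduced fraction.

T(p) = (-2, -11)

T1 reflect across x = 0: (4, 4) → (-4, 4)
T2 scale by (2, -3): (-4, 4) → (-8, -12)
T3 reflect across x = 0: (-8, -12) → (8, -12)
T4 translate by (-6, 1): (8, -12) → (2, -11)
T5 reflect across x = 0: (2, -11) → (-2, -11)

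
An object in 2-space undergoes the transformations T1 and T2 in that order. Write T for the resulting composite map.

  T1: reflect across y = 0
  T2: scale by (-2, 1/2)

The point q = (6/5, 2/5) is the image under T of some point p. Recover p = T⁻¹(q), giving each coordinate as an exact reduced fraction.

p = (-3/5, -4/5)

T1 = [1 0 0; 0 -1 0; 0 0 1]
T2·T1 = [-2 0 0; 0 -1/2 0; 0 0 1]
det M = 1; M⁻¹ = [-1/2 0 0; 0 -2 0; 0 0 1]
M⁻¹ · (6/5, 2/5)ᵀ = (-3/5, -4/5)ᵀ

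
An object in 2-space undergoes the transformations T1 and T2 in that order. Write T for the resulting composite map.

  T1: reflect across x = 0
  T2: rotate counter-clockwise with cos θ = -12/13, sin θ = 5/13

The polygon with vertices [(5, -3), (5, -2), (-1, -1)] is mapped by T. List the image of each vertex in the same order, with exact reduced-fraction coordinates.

T1 reflect across x = 0: (5, -3) → (-5, -3); (5, -2) → (-5, -2); (-1, -1) → (1, -1)
T2 rotate counter-clockwise with cos θ = -12/13, sin θ = 5/13: (-5, -3) → (75/13, 11/13); (-5, -2) → (70/13, -1/13); (1, -1) → (-7/13, 17/13)

image vertices: (75/13, 11/13), (70/13, -1/13), (-7/13, 17/13)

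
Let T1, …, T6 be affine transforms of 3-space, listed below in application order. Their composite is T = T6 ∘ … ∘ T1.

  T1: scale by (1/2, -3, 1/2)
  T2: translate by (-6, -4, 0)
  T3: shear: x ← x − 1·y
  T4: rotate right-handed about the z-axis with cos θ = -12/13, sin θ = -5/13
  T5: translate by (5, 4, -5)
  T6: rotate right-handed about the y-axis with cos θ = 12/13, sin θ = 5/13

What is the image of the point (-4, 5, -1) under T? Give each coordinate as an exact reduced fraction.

T(p) = (-4603/338, 225/13, -48/169)

T1 scale by (1/2, -3, 1/2): (-4, 5, -1) → (-2, -15, -1/2)
T2 translate by (-6, -4, 0): (-2, -15, -1/2) → (-8, -19, -1/2)
T3 shear: x ← x − 1·y: (-8, -19, -1/2) → (11, -19, -1/2)
T4 rotate right-handed about the z-axis with cos θ = -12/13, sin θ = -5/13: (11, -19, -1/2) → (-227/13, 173/13, -1/2)
T5 translate by (5, 4, -5): (-227/13, 173/13, -1/2) → (-162/13, 225/13, -11/2)
T6 rotate right-handed about the y-axis with cos θ = 12/13, sin θ = 5/13: (-162/13, 225/13, -11/2) → (-4603/338, 225/13, -48/169)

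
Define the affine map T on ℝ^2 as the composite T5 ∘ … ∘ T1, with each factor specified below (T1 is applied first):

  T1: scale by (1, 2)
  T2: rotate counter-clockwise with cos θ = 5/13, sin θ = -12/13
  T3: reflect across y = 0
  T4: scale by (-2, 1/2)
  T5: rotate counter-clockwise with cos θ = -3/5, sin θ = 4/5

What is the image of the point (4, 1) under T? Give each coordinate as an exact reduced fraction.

T(p) = (188/65, -409/65)

T1 scale by (1, 2): (4, 1) → (4, 2)
T2 rotate counter-clockwise with cos θ = 5/13, sin θ = -12/13: (4, 2) → (44/13, -38/13)
T3 reflect across y = 0: (44/13, -38/13) → (44/13, 38/13)
T4 scale by (-2, 1/2): (44/13, 38/13) → (-88/13, 19/13)
T5 rotate counter-clockwise with cos θ = -3/5, sin θ = 4/5: (-88/13, 19/13) → (188/65, -409/65)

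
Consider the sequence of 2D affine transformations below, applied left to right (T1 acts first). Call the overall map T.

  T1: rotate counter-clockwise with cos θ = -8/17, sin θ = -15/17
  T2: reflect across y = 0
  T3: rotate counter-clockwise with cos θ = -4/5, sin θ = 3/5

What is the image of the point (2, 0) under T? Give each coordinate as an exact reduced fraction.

T1 rotate counter-clockwise with cos θ = -8/17, sin θ = -15/17: (2, 0) → (-16/17, -30/17)
T2 reflect across y = 0: (-16/17, -30/17) → (-16/17, 30/17)
T3 rotate counter-clockwise with cos θ = -4/5, sin θ = 3/5: (-16/17, 30/17) → (-26/85, -168/85)

T(p) = (-26/85, -168/85)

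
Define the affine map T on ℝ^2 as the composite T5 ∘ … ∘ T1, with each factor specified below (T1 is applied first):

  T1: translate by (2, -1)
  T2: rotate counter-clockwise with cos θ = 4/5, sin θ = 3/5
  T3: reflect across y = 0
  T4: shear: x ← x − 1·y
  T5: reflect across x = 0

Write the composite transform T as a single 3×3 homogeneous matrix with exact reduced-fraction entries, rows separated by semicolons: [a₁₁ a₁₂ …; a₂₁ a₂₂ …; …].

T = [-7/5 -1/5 -13/5; -3/5 -4/5 -2/5; 0 0 1]

T1 = [1 0 2; 0 1 -1; 0 0 1]
T2·T1 = [4/5 -3/5 11/5; 3/5 4/5 2/5; 0 0 1]
T3·…·T1 = [4/5 -3/5 11/5; -3/5 -4/5 -2/5; 0 0 1]
T4·…·T1 = [7/5 1/5 13/5; -3/5 -4/5 -2/5; 0 0 1]
T5·…·T1 = [-7/5 -1/5 -13/5; -3/5 -4/5 -2/5; 0 0 1]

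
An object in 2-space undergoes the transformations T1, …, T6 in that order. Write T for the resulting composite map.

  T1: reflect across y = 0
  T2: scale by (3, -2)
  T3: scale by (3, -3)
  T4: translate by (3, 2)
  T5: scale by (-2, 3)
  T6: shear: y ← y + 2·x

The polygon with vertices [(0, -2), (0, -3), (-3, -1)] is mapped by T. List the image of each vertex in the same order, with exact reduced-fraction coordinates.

T1 reflect across y = 0: (0, -2) → (0, 2); (0, -3) → (0, 3); (-3, -1) → (-3, 1)
T2 scale by (3, -2): (0, 2) → (0, -4); (0, 3) → (0, -6); (-3, 1) → (-9, -2)
T3 scale by (3, -3): (0, -4) → (0, 12); (0, -6) → (0, 18); (-9, -2) → (-27, 6)
T4 translate by (3, 2): (0, 12) → (3, 14); (0, 18) → (3, 20); (-27, 6) → (-24, 8)
T5 scale by (-2, 3): (3, 14) → (-6, 42); (3, 20) → (-6, 60); (-24, 8) → (48, 24)
T6 shear: y ← y + 2·x: (-6, 42) → (-6, 30); (-6, 60) → (-6, 48); (48, 24) → (48, 120)

image vertices: (-6, 30), (-6, 48), (48, 120)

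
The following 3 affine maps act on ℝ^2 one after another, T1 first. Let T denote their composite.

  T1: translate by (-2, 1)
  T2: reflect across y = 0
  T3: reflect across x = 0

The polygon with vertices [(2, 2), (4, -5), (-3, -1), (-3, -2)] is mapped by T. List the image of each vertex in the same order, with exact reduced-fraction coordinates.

image vertices: (0, -3), (-2, 4), (5, 0), (5, 1)

T1 translate by (-2, 1): (2, 2) → (0, 3); (4, -5) → (2, -4); (-3, -1) → (-5, 0); (-3, -2) → (-5, -1)
T2 reflect across y = 0: (0, 3) → (0, -3); (2, -4) → (2, 4); (-5, 0) → (-5, 0); (-5, -1) → (-5, 1)
T3 reflect across x = 0: (0, -3) → (0, -3); (2, 4) → (-2, 4); (-5, 0) → (5, 0); (-5, 1) → (5, 1)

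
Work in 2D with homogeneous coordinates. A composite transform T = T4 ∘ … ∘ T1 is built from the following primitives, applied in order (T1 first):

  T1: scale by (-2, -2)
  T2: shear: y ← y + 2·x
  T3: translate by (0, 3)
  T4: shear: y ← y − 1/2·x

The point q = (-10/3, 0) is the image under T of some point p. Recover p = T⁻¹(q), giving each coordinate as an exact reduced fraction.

p = (5/3, -1)

T1 = [-2 0 0; 0 -2 0; 0 0 1]
T2·T1 = [-2 0 0; -4 -2 0; 0 0 1]
T3·…·T1 = [-2 0 0; -4 -2 3; 0 0 1]
T4·…·T1 = [-2 0 0; -3 -2 3; 0 0 1]
det M = 4; M⁻¹ = [-1/2 0 0; 3/4 -1/2 3/2; 0 0 1]
M⁻¹ · (-10/3, 0)ᵀ = (5/3, -1)ᵀ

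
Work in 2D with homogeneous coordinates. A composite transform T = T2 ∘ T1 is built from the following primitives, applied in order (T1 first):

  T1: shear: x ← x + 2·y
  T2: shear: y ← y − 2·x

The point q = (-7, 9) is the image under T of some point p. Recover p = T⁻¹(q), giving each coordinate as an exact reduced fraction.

T1 = [1 2 0; 0 1 0; 0 0 1]
T2·T1 = [1 2 0; -2 -3 0; 0 0 1]
det M = 1; M⁻¹ = [-3 -2 0; 2 1 0; 0 0 1]
M⁻¹ · (-7, 9)ᵀ = (3, -5)ᵀ

p = (3, -5)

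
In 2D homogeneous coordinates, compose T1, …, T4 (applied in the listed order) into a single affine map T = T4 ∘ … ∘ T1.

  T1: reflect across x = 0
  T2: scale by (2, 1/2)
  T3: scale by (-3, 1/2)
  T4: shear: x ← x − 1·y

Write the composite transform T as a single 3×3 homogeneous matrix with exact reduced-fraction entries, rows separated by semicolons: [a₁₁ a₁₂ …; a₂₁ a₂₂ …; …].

T1 = [-1 0 0; 0 1 0; 0 0 1]
T2·T1 = [-2 0 0; 0 1/2 0; 0 0 1]
T3·…·T1 = [6 0 0; 0 1/4 0; 0 0 1]
T4·…·T1 = [6 -1/4 0; 0 1/4 0; 0 0 1]

T = [6 -1/4 0; 0 1/4 0; 0 0 1]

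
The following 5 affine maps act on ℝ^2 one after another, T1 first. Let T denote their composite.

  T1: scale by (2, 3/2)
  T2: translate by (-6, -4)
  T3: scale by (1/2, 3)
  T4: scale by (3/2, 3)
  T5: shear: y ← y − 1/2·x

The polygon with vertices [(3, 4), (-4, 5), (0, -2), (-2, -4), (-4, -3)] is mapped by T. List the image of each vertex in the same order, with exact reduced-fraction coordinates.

image vertices: (0, 18), (-21/2, 147/4), (-9/2, -243/4), (-15/2, -345/4), (-21/2, -285/4)

T1 scale by (2, 3/2): (3, 4) → (6, 6); (-4, 5) → (-8, 15/2); (0, -2) → (0, -3); (-2, -4) → (-4, -6); (-4, -3) → (-8, -9/2)
T2 translate by (-6, -4): (6, 6) → (0, 2); (-8, 15/2) → (-14, 7/2); (0, -3) → (-6, -7); (-4, -6) → (-10, -10); (-8, -9/2) → (-14, -17/2)
T3 scale by (1/2, 3): (0, 2) → (0, 6); (-14, 7/2) → (-7, 21/2); (-6, -7) → (-3, -21); (-10, -10) → (-5, -30); (-14, -17/2) → (-7, -51/2)
T4 scale by (3/2, 3): (0, 6) → (0, 18); (-7, 21/2) → (-21/2, 63/2); (-3, -21) → (-9/2, -63); (-5, -30) → (-15/2, -90); (-7, -51/2) → (-21/2, -153/2)
T5 shear: y ← y − 1/2·x: (0, 18) → (0, 18); (-21/2, 63/2) → (-21/2, 147/4); (-9/2, -63) → (-9/2, -243/4); (-15/2, -90) → (-15/2, -345/4); (-21/2, -153/2) → (-21/2, -285/4)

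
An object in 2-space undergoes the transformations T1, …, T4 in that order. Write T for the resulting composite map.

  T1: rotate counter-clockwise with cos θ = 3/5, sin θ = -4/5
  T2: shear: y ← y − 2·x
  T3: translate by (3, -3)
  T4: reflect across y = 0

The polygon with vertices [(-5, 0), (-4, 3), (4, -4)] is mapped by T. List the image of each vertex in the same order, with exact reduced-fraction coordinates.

image vertices: (0, -7), (3, -2), (11/5, 7)

T1 rotate counter-clockwise with cos θ = 3/5, sin θ = -4/5: (-5, 0) → (-3, 4); (-4, 3) → (0, 5); (4, -4) → (-4/5, -28/5)
T2 shear: y ← y − 2·x: (-3, 4) → (-3, 10); (0, 5) → (0, 5); (-4/5, -28/5) → (-4/5, -4)
T3 translate by (3, -3): (-3, 10) → (0, 7); (0, 5) → (3, 2); (-4/5, -4) → (11/5, -7)
T4 reflect across y = 0: (0, 7) → (0, -7); (3, 2) → (3, -2); (11/5, -7) → (11/5, 7)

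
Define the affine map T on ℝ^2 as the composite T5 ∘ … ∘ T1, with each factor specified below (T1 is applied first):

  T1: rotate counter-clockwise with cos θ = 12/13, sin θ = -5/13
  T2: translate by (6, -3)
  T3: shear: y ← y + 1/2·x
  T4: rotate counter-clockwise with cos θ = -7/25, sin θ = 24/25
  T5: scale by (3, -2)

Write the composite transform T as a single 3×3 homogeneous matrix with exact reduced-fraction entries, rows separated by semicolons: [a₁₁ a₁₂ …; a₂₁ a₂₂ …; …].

T = [-324/325 -1149/325 -126/25; -562/325 -37/325 -288/25; 0 0 1]

T1 = [12/13 5/13 0; -5/13 12/13 0; 0 0 1]
T2·T1 = [12/13 5/13 6; -5/13 12/13 -3; 0 0 1]
T3·…·T1 = [12/13 5/13 6; 1/13 29/26 0; 0 0 1]
T4·…·T1 = [-108/325 -383/325 -42/25; 281/325 37/650 144/25; 0 0 1]
T5·…·T1 = [-324/325 -1149/325 -126/25; -562/325 -37/325 -288/25; 0 0 1]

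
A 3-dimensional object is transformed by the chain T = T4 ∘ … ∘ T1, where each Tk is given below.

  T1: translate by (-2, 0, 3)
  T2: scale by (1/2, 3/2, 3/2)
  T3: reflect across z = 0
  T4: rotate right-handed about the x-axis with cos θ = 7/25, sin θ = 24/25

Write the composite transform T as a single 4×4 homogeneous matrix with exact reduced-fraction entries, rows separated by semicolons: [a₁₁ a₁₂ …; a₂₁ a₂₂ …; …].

T1 = [1 0 0 -2; 0 1 0 0; 0 0 1 3; 0 0 0 1]
T2·T1 = [1/2 0 0 -1; 0 3/2 0 0; 0 0 3/2 9/2; 0 0 0 1]
T3·…·T1 = [1/2 0 0 -1; 0 3/2 0 0; 0 0 -3/2 -9/2; 0 0 0 1]
T4·…·T1 = [1/2 0 0 -1; 0 21/50 36/25 108/25; 0 36/25 -21/50 -63/50; 0 0 0 1]

T = [1/2 0 0 -1; 0 21/50 36/25 108/25; 0 36/25 -21/50 -63/50; 0 0 0 1]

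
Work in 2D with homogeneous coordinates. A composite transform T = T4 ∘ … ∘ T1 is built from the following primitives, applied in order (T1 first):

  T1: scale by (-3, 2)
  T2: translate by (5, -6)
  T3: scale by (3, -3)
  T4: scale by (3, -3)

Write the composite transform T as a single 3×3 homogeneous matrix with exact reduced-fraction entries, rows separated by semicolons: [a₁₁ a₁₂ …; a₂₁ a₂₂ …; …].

T = [-27 0 45; 0 18 -54; 0 0 1]

T1 = [-3 0 0; 0 2 0; 0 0 1]
T2·T1 = [-3 0 5; 0 2 -6; 0 0 1]
T3·…·T1 = [-9 0 15; 0 -6 18; 0 0 1]
T4·…·T1 = [-27 0 45; 0 18 -54; 0 0 1]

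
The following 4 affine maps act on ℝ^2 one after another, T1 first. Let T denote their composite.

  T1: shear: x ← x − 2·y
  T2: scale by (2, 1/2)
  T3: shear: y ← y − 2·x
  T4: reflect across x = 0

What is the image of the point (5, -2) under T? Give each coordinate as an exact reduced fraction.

T(p) = (-18, -37)

T1 shear: x ← x − 2·y: (5, -2) → (9, -2)
T2 scale by (2, 1/2): (9, -2) → (18, -1)
T3 shear: y ← y − 2·x: (18, -1) → (18, -37)
T4 reflect across x = 0: (18, -37) → (-18, -37)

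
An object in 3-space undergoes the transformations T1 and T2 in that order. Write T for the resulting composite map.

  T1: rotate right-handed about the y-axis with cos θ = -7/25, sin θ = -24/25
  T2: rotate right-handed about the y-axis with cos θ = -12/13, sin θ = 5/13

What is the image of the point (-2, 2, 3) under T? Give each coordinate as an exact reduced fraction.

T1 rotate right-handed about the y-axis with cos θ = -7/25, sin θ = -24/25: (-2, 2, 3) → (-58/25, 2, -69/25)
T2 rotate right-handed about the y-axis with cos θ = -12/13, sin θ = 5/13: (-58/25, 2, -69/25) → (27/25, 2, 86/25)

T(p) = (27/25, 2, 86/25)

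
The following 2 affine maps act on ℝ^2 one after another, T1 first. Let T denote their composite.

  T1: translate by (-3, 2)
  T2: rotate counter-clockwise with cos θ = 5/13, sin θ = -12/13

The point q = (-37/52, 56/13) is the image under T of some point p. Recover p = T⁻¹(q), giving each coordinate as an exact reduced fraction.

T1 = [1 0 -3; 0 1 2; 0 0 1]
T2·T1 = [5/13 12/13 9/13; -12/13 5/13 46/13; 0 0 1]
det M = 1; M⁻¹ = [5/13 -12/13 3; 12/13 5/13 -2; 0 0 1]
M⁻¹ · (-37/52, 56/13)ᵀ = (-5/4, -1)ᵀ

p = (-5/4, -1)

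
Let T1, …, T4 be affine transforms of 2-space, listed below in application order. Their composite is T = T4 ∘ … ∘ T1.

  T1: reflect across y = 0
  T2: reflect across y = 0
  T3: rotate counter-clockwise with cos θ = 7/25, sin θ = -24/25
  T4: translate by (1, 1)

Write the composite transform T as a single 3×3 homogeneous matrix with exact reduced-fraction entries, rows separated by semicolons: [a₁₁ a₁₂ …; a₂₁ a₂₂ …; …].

T1 = [1 0 0; 0 -1 0; 0 0 1]
T2·T1 = [1 0 0; 0 1 0; 0 0 1]
T3·…·T1 = [7/25 24/25 0; -24/25 7/25 0; 0 0 1]
T4·…·T1 = [7/25 24/25 1; -24/25 7/25 1; 0 0 1]

T = [7/25 24/25 1; -24/25 7/25 1; 0 0 1]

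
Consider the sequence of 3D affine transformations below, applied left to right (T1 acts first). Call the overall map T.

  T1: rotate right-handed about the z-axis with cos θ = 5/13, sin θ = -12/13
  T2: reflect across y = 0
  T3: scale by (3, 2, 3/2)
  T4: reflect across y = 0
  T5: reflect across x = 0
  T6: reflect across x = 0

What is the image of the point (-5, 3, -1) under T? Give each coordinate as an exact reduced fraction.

T1 rotate right-handed about the z-axis with cos θ = 5/13, sin θ = -12/13: (-5, 3, -1) → (11/13, 75/13, -1)
T2 reflect across y = 0: (11/13, 75/13, -1) → (11/13, -75/13, -1)
T3 scale by (3, 2, 3/2): (11/13, -75/13, -1) → (33/13, -150/13, -3/2)
T4 reflect across y = 0: (33/13, -150/13, -3/2) → (33/13, 150/13, -3/2)
T5 reflect across x = 0: (33/13, 150/13, -3/2) → (-33/13, 150/13, -3/2)
T6 reflect across x = 0: (-33/13, 150/13, -3/2) → (33/13, 150/13, -3/2)

T(p) = (33/13, 150/13, -3/2)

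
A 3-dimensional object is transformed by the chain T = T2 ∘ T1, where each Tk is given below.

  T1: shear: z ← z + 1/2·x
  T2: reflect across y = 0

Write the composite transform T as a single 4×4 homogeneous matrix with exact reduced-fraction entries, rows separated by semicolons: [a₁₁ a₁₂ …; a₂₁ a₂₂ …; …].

T = [1 0 0 0; 0 -1 0 0; 1/2 0 1 0; 0 0 0 1]

T1 = [1 0 0 0; 0 1 0 0; 1/2 0 1 0; 0 0 0 1]
T2·T1 = [1 0 0 0; 0 -1 0 0; 1/2 0 1 0; 0 0 0 1]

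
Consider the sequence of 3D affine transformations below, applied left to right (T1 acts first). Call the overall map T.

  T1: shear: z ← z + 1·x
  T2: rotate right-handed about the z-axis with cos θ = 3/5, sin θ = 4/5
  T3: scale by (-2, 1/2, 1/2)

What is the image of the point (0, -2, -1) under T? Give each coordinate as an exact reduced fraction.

T(p) = (-16/5, -3/5, -1/2)

T1 shear: z ← z + 1·x: (0, -2, -1) → (0, -2, -1)
T2 rotate right-handed about the z-axis with cos θ = 3/5, sin θ = 4/5: (0, -2, -1) → (8/5, -6/5, -1)
T3 scale by (-2, 1/2, 1/2): (8/5, -6/5, -1) → (-16/5, -3/5, -1/2)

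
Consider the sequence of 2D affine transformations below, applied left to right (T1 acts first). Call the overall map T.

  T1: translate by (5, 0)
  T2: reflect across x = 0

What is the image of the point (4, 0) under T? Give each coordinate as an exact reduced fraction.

T1 translate by (5, 0): (4, 0) → (9, 0)
T2 reflect across x = 0: (9, 0) → (-9, 0)

T(p) = (-9, 0)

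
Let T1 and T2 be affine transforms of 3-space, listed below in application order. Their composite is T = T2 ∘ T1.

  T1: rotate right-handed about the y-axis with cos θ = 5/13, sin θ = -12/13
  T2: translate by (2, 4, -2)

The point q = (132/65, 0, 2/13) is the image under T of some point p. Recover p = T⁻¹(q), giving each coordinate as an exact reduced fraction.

p = (2, -4, 4/5)

T1 = [5/13 0 -12/13 0; 0 1 0 0; 12/13 0 5/13 0; 0 0 0 1]
T2·T1 = [5/13 0 -12/13 2; 0 1 0 4; 12/13 0 5/13 -2; 0 0 0 1]
det M = 1; M⁻¹ = [5/13 0 12/13 14/13; 0 1 0 -4; -12/13 0 5/13 34/13; 0 0 0 1]
M⁻¹ · (132/65, 0, 2/13)ᵀ = (2, -4, 4/5)ᵀ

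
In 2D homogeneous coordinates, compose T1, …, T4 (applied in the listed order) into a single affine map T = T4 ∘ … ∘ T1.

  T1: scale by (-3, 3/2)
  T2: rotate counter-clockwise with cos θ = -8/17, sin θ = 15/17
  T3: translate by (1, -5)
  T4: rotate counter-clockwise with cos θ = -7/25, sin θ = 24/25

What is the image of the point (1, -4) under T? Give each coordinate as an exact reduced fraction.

T1 scale by (-3, 3/2): (1, -4) → (-3, -6)
T2 rotate counter-clockwise with cos θ = -8/17, sin θ = 15/17: (-3, -6) → (114/17, 3/17)
T3 translate by (1, -5): (114/17, 3/17) → (131/17, -82/17)
T4 rotate counter-clockwise with cos θ = -7/25, sin θ = 24/25: (131/17, -82/17) → (1051/425, 3718/425)

T(p) = (1051/425, 3718/425)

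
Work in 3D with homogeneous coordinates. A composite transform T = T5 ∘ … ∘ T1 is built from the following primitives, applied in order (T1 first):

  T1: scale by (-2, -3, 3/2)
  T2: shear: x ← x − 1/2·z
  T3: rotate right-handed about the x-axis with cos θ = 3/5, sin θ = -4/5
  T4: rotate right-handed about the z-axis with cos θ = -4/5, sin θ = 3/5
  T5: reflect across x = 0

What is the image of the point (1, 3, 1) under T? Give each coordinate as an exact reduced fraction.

T1 scale by (-2, -3, 3/2): (1, 3, 1) → (-2, -9, 3/2)
T2 shear: x ← x − 1/2·z: (-2, -9, 3/2) → (-11/4, -9, 3/2)
T3 rotate right-handed about the x-axis with cos θ = 3/5, sin θ = -4/5: (-11/4, -9, 3/2) → (-11/4, -21/5, 81/10)
T4 rotate right-handed about the z-axis with cos θ = -4/5, sin θ = 3/5: (-11/4, -21/5, 81/10) → (118/25, 171/100, 81/10)
T5 reflect across x = 0: (118/25, 171/100, 81/10) → (-118/25, 171/100, 81/10)

T(p) = (-118/25, 171/100, 81/10)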